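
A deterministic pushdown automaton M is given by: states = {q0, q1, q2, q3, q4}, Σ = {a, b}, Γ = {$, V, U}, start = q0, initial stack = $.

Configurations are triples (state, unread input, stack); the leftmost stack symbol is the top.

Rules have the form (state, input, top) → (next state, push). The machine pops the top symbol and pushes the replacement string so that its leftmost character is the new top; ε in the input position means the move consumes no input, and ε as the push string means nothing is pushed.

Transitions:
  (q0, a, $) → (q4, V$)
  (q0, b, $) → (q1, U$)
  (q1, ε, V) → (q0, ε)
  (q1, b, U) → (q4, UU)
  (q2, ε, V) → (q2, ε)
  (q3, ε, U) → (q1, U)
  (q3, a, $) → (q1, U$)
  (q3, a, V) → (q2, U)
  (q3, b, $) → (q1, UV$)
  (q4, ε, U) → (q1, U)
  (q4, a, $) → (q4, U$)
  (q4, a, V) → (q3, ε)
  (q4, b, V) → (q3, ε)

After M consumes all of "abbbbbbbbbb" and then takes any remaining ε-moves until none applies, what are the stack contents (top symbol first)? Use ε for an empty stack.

UUUUUUUUUV$

(q0, abbbbbbbbbb, $)
  read a, top $: go to q4, push V$ → (q4, bbbbbbbbbb, V$)
  read b, top V: go to q3, push ε → (q3, bbbbbbbbb, $)
  read b, top $: go to q1, push UV$ → (q1, bbbbbbbb, UV$)
  read b, top U: go to q4, push UU → (q4, bbbbbbb, UUV$)
  ε-move, top U: go to q1, push U → (q1, bbbbbbb, UUV$)
  read b, top U: go to q4, push UU → (q4, bbbbbb, UUUV$)
  ε-move, top U: go to q1, push U → (q1, bbbbbb, UUUV$)
  read b, top U: go to q4, push UU → (q4, bbbbb, UUUUV$)
  ε-move, top U: go to q1, push U → (q1, bbbbb, UUUUV$)
  read b, top U: go to q4, push UU → (q4, bbbb, UUUUUV$)
  ε-move, top U: go to q1, push U → (q1, bbbb, UUUUUV$)
  read b, top U: go to q4, push UU → (q4, bbb, UUUUUUV$)
  ε-move, top U: go to q1, push U → (q1, bbb, UUUUUUV$)
  read b, top U: go to q4, push UU → (q4, bb, UUUUUUUV$)
  ε-move, top U: go to q1, push U → (q1, bb, UUUUUUUV$)
  read b, top U: go to q4, push UU → (q4, b, UUUUUUUUV$)
  ε-move, top U: go to q1, push U → (q1, b, UUUUUUUUV$)
  read b, top U: go to q4, push UU → (q4, ε, UUUUUUUUUV$)
  ε-move, top U: go to q1, push U → (q1, ε, UUUUUUUUUV$)
All input consumed in state q1 with stack UUUUUUUUUV$.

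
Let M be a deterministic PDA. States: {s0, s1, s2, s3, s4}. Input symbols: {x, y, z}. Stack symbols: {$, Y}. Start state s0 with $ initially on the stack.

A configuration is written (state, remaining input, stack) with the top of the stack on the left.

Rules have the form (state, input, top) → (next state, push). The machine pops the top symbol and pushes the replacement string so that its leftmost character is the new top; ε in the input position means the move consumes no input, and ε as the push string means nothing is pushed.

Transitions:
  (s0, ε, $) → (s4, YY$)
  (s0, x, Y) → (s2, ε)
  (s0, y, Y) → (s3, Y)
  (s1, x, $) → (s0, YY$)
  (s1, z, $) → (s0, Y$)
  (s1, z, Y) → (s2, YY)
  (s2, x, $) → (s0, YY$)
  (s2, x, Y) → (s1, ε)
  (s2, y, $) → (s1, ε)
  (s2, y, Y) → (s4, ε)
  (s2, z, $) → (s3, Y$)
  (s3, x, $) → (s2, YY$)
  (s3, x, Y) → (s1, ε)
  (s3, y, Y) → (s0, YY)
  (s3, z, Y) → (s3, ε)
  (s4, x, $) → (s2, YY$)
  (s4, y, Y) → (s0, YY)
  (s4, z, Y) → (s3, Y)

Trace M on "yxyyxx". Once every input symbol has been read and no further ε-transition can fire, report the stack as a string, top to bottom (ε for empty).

$

(s0, yxyyxx, $)
  ε-move, top $: go to s4, push YY$ → (s4, yxyyxx, YY$)
  read y, top Y: go to s0, push YY → (s0, xyyxx, YYY$)
  read x, top Y: go to s2, push ε → (s2, yyxx, YY$)
  read y, top Y: go to s4, push ε → (s4, yxx, Y$)
  read y, top Y: go to s0, push YY → (s0, xx, YY$)
  read x, top Y: go to s2, push ε → (s2, x, Y$)
  read x, top Y: go to s1, push ε → (s1, ε, $)
All input consumed in state s1 with stack $.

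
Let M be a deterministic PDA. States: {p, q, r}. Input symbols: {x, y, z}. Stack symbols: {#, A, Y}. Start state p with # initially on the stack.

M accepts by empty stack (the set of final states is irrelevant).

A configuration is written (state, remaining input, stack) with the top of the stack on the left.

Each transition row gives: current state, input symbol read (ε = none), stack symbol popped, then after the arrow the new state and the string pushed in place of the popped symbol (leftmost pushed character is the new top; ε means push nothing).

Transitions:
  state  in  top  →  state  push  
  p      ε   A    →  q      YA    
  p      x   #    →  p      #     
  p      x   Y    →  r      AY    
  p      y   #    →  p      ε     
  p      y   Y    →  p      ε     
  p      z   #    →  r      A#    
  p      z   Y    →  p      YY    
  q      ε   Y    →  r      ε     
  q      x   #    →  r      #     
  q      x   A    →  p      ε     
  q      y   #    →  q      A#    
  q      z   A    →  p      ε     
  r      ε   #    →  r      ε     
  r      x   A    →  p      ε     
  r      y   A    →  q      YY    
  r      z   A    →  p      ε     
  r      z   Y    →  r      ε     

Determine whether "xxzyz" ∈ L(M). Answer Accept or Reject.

Accept

(p, xxzyz, #)
  read x, top #: go to p, push # → (p, xzyz, #)
  read x, top #: go to p, push # → (p, zyz, #)
  read z, top #: go to r, push A# → (r, yz, A#)
  read y, top A: go to q, push YY → (q, z, YY#)
  ε-move, top Y: go to r, push ε → (r, z, Y#)
  read z, top Y: go to r, push ε → (r, ε, #)
  ε-move, top #: go to r, push ε → (r, ε, ε)
All input consumed and the stack is empty.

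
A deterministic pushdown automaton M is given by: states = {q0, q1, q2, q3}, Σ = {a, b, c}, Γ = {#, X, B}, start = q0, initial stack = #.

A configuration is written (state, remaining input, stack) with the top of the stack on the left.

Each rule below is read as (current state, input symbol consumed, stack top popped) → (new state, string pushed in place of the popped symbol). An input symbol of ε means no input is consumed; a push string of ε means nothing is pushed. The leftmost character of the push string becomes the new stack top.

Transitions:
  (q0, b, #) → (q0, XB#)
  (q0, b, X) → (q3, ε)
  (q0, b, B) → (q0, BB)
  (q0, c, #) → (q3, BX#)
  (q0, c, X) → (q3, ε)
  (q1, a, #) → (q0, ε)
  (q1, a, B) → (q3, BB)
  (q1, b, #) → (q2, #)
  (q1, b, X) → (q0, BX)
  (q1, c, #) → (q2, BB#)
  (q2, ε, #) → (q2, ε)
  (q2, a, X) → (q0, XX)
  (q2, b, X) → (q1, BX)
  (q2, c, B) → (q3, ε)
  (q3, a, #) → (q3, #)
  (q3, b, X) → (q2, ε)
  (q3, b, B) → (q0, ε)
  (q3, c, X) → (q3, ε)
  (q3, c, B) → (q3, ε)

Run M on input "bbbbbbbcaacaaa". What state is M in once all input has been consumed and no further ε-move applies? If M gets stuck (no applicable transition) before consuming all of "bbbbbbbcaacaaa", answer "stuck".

(q0, bbbbbbbcaacaaa, #)
  read b, top #: go to q0, push XB# → (q0, bbbbbbcaacaaa, XB#)
  read b, top X: go to q3, push ε → (q3, bbbbbcaacaaa, B#)
  read b, top B: go to q0, push ε → (q0, bbbbcaacaaa, #)
  read b, top #: go to q0, push XB# → (q0, bbbcaacaaa, XB#)
  read b, top X: go to q3, push ε → (q3, bbcaacaaa, B#)
  read b, top B: go to q0, push ε → (q0, bcaacaaa, #)
  read b, top #: go to q0, push XB# → (q0, caacaaa, XB#)
  read c, top X: go to q3, push ε → (q3, aacaaa, B#)
No transition for (q3, a, top B); M blocks with input aacaaa remaining.

stuck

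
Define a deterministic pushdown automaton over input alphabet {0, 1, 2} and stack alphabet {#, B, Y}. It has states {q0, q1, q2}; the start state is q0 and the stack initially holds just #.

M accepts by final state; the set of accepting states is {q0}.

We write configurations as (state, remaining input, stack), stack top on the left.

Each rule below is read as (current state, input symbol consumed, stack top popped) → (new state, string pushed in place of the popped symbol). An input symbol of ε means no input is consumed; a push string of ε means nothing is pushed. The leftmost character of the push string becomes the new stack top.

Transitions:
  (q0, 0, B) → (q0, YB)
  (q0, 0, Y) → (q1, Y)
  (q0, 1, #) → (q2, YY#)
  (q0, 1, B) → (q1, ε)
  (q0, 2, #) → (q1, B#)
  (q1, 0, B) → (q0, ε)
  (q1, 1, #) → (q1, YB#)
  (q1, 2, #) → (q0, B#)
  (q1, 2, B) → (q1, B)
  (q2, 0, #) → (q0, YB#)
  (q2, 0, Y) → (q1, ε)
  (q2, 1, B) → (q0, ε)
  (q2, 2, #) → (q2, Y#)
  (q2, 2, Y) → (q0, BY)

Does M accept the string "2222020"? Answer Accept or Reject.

Accept

(q0, 2222020, #)
  read 2, top #: go to q1, push B# → (q1, 222020, B#)
  read 2, top B: go to q1, push B → (q1, 22020, B#)
  read 2, top B: go to q1, push B → (q1, 2020, B#)
  read 2, top B: go to q1, push B → (q1, 020, B#)
  read 0, top B: go to q0, push ε → (q0, 20, #)
  read 2, top #: go to q1, push B# → (q1, 0, B#)
  read 0, top B: go to q0, push ε → (q0, ε, #)
All input consumed; state q0 ∈ F.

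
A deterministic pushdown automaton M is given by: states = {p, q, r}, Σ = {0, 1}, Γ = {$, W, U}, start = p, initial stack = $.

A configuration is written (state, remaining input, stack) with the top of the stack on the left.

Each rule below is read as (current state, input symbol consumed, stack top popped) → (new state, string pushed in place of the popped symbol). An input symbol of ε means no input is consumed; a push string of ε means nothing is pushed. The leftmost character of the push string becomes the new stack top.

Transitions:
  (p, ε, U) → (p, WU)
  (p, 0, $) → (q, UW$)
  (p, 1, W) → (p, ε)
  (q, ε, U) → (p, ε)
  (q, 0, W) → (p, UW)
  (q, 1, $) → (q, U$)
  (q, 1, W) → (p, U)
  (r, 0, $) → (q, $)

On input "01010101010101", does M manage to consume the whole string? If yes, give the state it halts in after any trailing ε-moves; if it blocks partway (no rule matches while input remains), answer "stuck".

(p, 01010101010101, $)
  read 0, top $: go to q, push UW$ → (q, 1010101010101, UW$)
  ε-move, top U: go to p, push ε → (p, 1010101010101, W$)
  read 1, top W: go to p, push ε → (p, 010101010101, $)
  read 0, top $: go to q, push UW$ → (q, 10101010101, UW$)
  ε-move, top U: go to p, push ε → (p, 10101010101, W$)
  read 1, top W: go to p, push ε → (p, 0101010101, $)
  read 0, top $: go to q, push UW$ → (q, 101010101, UW$)
  ε-move, top U: go to p, push ε → (p, 101010101, W$)
  read 1, top W: go to p, push ε → (p, 01010101, $)
  read 0, top $: go to q, push UW$ → (q, 1010101, UW$)
  ε-move, top U: go to p, push ε → (p, 1010101, W$)
  read 1, top W: go to p, push ε → (p, 010101, $)
  read 0, top $: go to q, push UW$ → (q, 10101, UW$)
  ε-move, top U: go to p, push ε → (p, 10101, W$)
  read 1, top W: go to p, push ε → (p, 0101, $)
  read 0, top $: go to q, push UW$ → (q, 101, UW$)
  ε-move, top U: go to p, push ε → (p, 101, W$)
  read 1, top W: go to p, push ε → (p, 01, $)
  read 0, top $: go to q, push UW$ → (q, 1, UW$)
  ε-move, top U: go to p, push ε → (p, 1, W$)
  read 1, top W: go to p, push ε → (p, ε, $)
All input consumed; M is in state p.

p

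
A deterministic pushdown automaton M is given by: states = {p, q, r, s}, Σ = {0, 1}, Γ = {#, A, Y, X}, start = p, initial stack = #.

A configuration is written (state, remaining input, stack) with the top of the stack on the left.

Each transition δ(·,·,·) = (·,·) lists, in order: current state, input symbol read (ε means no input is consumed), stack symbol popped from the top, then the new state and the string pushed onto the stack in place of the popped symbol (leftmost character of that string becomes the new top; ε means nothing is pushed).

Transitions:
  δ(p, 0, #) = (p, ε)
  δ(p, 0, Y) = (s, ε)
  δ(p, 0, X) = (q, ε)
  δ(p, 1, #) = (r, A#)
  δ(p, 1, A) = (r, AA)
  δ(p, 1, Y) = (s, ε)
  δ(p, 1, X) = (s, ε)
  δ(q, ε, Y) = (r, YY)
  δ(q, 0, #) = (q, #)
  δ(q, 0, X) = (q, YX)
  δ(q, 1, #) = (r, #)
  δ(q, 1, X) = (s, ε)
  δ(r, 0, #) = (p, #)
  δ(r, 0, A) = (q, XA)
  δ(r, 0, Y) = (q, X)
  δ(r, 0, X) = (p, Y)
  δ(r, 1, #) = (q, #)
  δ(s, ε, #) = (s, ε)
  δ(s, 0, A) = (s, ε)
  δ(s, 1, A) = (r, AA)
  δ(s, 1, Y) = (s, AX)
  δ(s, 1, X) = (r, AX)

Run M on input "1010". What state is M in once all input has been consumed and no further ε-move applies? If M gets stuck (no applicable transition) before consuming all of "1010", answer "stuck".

(p, 1010, #) ⊢ (r, 010, A#) ⊢ (q, 10, XA#) ⊢ (s, 0, A#) ⊢ (s, ε, #) ⊢ (s, ε, ε)
All input consumed; M is in state s.

s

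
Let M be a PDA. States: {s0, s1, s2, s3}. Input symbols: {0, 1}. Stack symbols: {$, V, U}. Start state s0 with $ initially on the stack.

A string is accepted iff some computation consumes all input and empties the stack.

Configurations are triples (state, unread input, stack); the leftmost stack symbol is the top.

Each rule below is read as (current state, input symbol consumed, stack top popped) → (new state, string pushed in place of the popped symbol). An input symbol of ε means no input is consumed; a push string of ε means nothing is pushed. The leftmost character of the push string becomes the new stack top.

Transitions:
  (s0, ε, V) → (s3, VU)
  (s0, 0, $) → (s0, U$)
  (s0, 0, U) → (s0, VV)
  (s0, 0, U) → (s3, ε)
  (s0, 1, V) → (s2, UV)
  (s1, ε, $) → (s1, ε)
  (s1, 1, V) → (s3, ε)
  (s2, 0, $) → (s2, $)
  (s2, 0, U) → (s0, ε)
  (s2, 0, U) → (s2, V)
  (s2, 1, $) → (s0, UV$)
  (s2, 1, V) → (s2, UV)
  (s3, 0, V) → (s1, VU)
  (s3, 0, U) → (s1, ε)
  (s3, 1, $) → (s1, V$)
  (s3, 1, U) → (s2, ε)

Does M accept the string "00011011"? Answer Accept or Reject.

No computation consumes all input and empties the stack.

Reject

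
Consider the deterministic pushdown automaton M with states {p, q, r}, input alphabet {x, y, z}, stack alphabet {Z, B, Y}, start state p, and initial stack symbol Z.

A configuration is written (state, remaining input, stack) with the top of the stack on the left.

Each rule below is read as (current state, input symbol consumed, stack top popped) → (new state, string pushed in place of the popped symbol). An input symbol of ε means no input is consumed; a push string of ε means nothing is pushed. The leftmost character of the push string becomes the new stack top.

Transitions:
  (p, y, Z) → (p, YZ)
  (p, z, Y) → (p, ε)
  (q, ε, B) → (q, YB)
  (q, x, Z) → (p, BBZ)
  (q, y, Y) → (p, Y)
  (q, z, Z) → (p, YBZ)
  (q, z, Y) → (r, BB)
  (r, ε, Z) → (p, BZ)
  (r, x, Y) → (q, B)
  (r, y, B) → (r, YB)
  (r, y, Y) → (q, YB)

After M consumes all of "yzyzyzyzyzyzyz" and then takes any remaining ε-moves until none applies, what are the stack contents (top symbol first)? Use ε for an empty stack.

(p, yzyzyzyzyzyzyz, Z) ⊢ (p, zyzyzyzyzyzyz, YZ) ⊢ (p, yzyzyzyzyzyz, Z) ⊢ (p, zyzyzyzyzyz, YZ) ⊢ (p, yzyzyzyzyz, Z) ⊢ (p, zyzyzyzyz, YZ) ⊢ (p, yzyzyzyz, Z) ⊢ (p, zyzyzyz, YZ) ⊢ (p, yzyzyz, Z) ⊢ (p, zyzyz, YZ) ⊢ (p, yzyz, Z) ⊢ (p, zyz, YZ) ⊢ (p, yz, Z) ⊢ (p, z, YZ) ⊢ (p, ε, Z)
All input consumed in state p with stack Z.

Z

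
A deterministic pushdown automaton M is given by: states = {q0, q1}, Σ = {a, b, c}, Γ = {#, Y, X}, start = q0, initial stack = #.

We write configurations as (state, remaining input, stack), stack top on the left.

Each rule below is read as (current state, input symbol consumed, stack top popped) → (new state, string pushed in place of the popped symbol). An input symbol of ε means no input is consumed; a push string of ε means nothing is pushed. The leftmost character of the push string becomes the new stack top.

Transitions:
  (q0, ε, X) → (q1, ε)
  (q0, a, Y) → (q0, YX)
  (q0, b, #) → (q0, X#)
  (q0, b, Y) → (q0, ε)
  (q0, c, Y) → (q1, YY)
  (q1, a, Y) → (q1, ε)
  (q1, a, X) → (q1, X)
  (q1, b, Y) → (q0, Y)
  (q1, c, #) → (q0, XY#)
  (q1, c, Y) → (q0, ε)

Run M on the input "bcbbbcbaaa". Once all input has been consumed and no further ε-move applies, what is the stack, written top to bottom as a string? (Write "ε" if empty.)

(q0, bcbbbcbaaa, #)
  read b, top #: go to q0, push X# → (q0, cbbbcbaaa, X#)
  ε-move, top X: go to q1, push ε → (q1, cbbbcbaaa, #)
  read c, top #: go to q0, push XY# → (q0, bbbcbaaa, XY#)
  ε-move, top X: go to q1, push ε → (q1, bbbcbaaa, Y#)
  read b, top Y: go to q0, push Y → (q0, bbcbaaa, Y#)
  read b, top Y: go to q0, push ε → (q0, bcbaaa, #)
  read b, top #: go to q0, push X# → (q0, cbaaa, X#)
  ε-move, top X: go to q1, push ε → (q1, cbaaa, #)
  read c, top #: go to q0, push XY# → (q0, baaa, XY#)
  ε-move, top X: go to q1, push ε → (q1, baaa, Y#)
  read b, top Y: go to q0, push Y → (q0, aaa, Y#)
  read a, top Y: go to q0, push YX → (q0, aa, YX#)
  read a, top Y: go to q0, push YX → (q0, a, YXX#)
  read a, top Y: go to q0, push YX → (q0, ε, YXXX#)
All input consumed in state q0 with stack YXXX#.

YXXX#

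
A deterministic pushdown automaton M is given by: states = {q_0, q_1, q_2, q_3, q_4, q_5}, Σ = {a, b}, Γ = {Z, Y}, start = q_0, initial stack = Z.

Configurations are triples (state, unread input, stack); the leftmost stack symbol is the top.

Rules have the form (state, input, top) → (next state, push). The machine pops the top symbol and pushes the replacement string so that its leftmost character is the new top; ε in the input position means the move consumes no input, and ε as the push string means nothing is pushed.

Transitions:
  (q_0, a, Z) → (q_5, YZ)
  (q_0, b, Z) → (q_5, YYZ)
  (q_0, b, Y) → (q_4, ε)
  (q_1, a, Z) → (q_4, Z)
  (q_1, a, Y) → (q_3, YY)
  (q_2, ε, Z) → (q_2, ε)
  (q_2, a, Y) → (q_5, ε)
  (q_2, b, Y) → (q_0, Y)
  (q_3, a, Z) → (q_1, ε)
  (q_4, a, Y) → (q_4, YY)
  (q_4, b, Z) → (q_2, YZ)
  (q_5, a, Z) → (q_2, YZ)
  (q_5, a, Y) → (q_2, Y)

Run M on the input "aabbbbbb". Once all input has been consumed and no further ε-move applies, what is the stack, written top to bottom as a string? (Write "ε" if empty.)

YZ

(q_0, aabbbbbb, Z)
  read a, top Z: go to q_5, push YZ → (q_5, abbbbbb, YZ)
  read a, top Y: go to q_2, push Y → (q_2, bbbbbb, YZ)
  read b, top Y: go to q_0, push Y → (q_0, bbbbb, YZ)
  read b, top Y: go to q_4, push ε → (q_4, bbbb, Z)
  read b, top Z: go to q_2, push YZ → (q_2, bbb, YZ)
  read b, top Y: go to q_0, push Y → (q_0, bb, YZ)
  read b, top Y: go to q_4, push ε → (q_4, b, Z)
  read b, top Z: go to q_2, push YZ → (q_2, ε, YZ)
All input consumed in state q_2 with stack YZ.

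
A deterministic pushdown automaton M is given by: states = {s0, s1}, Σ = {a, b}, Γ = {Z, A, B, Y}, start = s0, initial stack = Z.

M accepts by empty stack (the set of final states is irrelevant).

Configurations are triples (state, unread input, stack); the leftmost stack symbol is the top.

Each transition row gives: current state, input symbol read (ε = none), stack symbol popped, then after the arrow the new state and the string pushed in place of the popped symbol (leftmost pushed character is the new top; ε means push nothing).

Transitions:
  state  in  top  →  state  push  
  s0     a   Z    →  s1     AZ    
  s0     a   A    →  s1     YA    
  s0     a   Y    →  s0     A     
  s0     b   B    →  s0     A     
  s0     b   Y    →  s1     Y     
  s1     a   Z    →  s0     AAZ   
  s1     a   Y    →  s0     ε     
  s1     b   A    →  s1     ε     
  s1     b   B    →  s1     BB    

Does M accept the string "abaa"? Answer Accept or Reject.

(s0, abaa, Z)
  read a, top Z: go to s1, push AZ → (s1, baa, AZ)
  read b, top A: go to s1, push ε → (s1, aa, Z)
  read a, top Z: go to s0, push AAZ → (s0, a, AAZ)
  read a, top A: go to s1, push YA → (s1, ε, YAAZ)
All input consumed; stack is YAAZ, not empty, and no further ε-move applies.

Reject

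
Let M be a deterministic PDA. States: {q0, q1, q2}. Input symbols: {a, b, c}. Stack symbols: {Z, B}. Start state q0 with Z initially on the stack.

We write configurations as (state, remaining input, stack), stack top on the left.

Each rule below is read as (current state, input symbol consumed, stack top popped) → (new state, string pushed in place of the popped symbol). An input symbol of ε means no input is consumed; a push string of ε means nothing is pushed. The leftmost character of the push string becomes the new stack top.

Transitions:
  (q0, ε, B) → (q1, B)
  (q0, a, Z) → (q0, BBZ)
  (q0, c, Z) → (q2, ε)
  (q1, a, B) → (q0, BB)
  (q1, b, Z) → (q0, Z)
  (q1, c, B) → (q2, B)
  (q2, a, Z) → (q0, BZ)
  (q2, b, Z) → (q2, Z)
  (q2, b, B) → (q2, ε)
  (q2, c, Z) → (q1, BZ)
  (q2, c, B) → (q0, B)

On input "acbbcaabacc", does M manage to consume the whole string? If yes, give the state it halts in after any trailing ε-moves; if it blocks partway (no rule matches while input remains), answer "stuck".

(q0, acbbcaabacc, Z)
  read a, top Z: go to q0, push BBZ → (q0, cbbcaabacc, BBZ)
  ε-move, top B: go to q1, push B → (q1, cbbcaabacc, BBZ)
  read c, top B: go to q2, push B → (q2, bbcaabacc, BBZ)
  read b, top B: go to q2, push ε → (q2, bcaabacc, BZ)
  read b, top B: go to q2, push ε → (q2, caabacc, Z)
  read c, top Z: go to q1, push BZ → (q1, aabacc, BZ)
  read a, top B: go to q0, push BB → (q0, abacc, BBZ)
  ε-move, top B: go to q1, push B → (q1, abacc, BBZ)
  read a, top B: go to q0, push BB → (q0, bacc, BBBZ)
  ε-move, top B: go to q1, push B → (q1, bacc, BBBZ)
No transition for (q1, b, top B); M blocks with input bacc remaining.

stuck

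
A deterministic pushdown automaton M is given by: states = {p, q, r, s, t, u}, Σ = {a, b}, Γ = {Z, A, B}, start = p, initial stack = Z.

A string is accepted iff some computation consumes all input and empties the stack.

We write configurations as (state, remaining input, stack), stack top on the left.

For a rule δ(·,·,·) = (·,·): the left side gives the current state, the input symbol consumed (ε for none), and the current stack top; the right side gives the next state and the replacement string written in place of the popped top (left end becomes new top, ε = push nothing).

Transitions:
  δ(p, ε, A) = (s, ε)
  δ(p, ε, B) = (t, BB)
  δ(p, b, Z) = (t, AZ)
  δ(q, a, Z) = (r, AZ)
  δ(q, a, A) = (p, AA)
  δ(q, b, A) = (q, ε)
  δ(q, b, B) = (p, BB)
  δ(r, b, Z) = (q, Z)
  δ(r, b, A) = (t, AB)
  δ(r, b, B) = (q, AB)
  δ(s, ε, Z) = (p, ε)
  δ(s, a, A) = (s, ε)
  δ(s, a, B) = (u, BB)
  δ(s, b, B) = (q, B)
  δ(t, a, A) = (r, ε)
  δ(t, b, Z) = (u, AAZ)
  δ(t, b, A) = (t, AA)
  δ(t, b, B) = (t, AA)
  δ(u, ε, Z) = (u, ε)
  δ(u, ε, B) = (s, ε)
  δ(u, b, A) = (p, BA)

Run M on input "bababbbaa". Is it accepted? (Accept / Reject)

(p, bababbbaa, Z)
  read b, top Z: go to t, push AZ → (t, ababbbaa, AZ)
  read a, top A: go to r, push ε → (r, babbbaa, Z)
  read b, top Z: go to q, push Z → (q, abbbaa, Z)
  read a, top Z: go to r, push AZ → (r, bbbaa, AZ)
  read b, top A: go to t, push AB → (t, bbaa, ABZ)
  read b, top A: go to t, push AA → (t, baa, AABZ)
  read b, top A: go to t, push AA → (t, aa, AAABZ)
  read a, top A: go to r, push ε → (r, a, AABZ)
No transition applies at (r, a, AABZ); input not fully consumed.

Reject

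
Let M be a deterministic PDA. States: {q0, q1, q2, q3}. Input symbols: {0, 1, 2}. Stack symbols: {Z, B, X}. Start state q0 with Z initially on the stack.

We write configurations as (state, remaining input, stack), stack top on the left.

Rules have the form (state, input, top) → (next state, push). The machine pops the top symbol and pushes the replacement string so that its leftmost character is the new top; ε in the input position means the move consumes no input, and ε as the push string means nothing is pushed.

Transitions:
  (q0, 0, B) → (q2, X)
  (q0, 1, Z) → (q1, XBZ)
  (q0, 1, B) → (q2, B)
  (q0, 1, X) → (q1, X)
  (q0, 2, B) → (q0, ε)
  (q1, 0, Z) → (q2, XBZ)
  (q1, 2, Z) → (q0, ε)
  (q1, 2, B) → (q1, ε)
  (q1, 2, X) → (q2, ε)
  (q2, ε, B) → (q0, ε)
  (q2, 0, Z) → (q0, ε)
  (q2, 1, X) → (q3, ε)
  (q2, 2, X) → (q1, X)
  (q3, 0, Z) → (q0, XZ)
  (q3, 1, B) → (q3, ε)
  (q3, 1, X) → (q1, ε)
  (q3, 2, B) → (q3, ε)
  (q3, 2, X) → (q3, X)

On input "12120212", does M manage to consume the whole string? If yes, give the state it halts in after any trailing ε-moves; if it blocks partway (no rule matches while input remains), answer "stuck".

(q0, 12120212, Z)
  read 1, top Z: go to q1, push XBZ → (q1, 2120212, XBZ)
  read 2, top X: go to q2, push ε → (q2, 120212, BZ)
  ε-move, top B: go to q0, push ε → (q0, 120212, Z)
  read 1, top Z: go to q1, push XBZ → (q1, 20212, XBZ)
  read 2, top X: go to q2, push ε → (q2, 0212, BZ)
  ε-move, top B: go to q0, push ε → (q0, 0212, Z)
No transition for (q0, 0, top Z); M blocks with input 0212 remaining.

stuck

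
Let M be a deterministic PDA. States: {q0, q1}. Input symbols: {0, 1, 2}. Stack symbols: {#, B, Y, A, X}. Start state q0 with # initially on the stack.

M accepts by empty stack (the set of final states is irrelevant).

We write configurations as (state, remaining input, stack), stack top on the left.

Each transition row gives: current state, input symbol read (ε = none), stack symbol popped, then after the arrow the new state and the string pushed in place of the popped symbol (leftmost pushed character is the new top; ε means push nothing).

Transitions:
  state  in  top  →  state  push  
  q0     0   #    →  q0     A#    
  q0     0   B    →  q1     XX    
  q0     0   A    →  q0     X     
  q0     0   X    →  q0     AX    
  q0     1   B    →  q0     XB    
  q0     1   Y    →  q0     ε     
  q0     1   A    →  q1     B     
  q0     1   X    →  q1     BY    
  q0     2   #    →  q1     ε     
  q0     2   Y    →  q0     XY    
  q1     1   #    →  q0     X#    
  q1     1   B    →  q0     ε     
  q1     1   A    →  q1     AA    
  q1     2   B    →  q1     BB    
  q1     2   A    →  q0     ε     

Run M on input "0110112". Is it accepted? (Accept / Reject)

Accept

(q0, 0110112, #)
  read 0, top #: go to q0, push A# → (q0, 110112, A#)
  read 1, top A: go to q1, push B → (q1, 10112, B#)
  read 1, top B: go to q0, push ε → (q0, 0112, #)
  read 0, top #: go to q0, push A# → (q0, 112, A#)
  read 1, top A: go to q1, push B → (q1, 12, B#)
  read 1, top B: go to q0, push ε → (q0, 2, #)
  read 2, top #: go to q1, push ε → (q1, ε, ε)
All input consumed and the stack is empty.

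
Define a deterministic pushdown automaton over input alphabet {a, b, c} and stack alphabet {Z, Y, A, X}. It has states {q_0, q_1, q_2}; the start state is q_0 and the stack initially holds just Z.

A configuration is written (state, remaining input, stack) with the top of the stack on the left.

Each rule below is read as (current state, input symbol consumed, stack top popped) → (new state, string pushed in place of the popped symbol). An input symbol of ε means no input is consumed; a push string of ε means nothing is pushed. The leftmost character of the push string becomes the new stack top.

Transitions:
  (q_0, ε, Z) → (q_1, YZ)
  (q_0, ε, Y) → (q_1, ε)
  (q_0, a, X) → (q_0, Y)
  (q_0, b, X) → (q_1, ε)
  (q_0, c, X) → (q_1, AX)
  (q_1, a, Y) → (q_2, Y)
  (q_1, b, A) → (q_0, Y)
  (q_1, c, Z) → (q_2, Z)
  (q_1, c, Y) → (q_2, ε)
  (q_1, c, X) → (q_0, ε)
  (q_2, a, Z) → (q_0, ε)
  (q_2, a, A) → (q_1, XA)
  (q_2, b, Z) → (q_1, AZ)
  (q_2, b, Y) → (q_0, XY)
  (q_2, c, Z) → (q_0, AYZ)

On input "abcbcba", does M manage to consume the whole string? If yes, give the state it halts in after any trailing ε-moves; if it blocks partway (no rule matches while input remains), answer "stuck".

(q_0, abcbcba, Z) ⊢ (q_1, abcbcba, YZ) ⊢ (q_2, bcbcba, YZ) ⊢ (q_0, cbcba, XYZ) ⊢ (q_1, bcba, AXYZ) ⊢ (q_0, cba, YXYZ) ⊢ (q_1, cba, XYZ) ⊢ (q_0, ba, YZ) ⊢ (q_1, ba, Z)
No transition for (q_1, b, top Z); M blocks with input ba remaining.

stuck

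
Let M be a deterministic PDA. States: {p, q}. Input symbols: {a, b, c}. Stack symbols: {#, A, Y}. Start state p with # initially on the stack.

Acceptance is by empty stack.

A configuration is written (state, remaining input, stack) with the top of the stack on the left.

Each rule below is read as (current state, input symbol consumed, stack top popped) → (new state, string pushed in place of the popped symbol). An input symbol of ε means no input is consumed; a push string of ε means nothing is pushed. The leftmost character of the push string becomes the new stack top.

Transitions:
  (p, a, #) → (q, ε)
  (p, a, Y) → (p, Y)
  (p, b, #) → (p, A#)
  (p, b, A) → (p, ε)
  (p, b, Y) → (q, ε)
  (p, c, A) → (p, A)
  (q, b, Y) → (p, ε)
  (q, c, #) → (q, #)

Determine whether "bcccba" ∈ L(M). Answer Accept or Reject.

Accept

(p, bcccba, #)
  read b, top #: go to p, push A# → (p, cccba, A#)
  read c, top A: go to p, push A → (p, ccba, A#)
  read c, top A: go to p, push A → (p, cba, A#)
  read c, top A: go to p, push A → (p, ba, A#)
  read b, top A: go to p, push ε → (p, a, #)
  read a, top #: go to q, push ε → (q, ε, ε)
All input consumed and the stack is empty.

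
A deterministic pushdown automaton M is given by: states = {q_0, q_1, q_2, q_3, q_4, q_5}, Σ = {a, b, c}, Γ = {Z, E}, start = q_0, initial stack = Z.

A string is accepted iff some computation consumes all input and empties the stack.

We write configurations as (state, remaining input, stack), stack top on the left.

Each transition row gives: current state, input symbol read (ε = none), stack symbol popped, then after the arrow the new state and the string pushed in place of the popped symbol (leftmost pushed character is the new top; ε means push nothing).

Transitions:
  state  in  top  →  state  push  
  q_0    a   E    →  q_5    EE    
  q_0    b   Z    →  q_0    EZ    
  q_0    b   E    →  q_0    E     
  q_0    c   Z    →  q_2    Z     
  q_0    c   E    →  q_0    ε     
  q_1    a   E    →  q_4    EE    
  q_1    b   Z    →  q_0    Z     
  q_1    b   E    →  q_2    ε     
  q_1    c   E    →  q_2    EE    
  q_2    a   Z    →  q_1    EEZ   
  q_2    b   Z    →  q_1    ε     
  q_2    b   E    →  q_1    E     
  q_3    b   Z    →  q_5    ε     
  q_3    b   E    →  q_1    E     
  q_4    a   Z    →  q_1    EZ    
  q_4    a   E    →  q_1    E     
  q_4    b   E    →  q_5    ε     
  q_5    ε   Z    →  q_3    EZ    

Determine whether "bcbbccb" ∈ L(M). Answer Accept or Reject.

Accept

(q_0, bcbbccb, Z)
  read b, top Z: go to q_0, push EZ → (q_0, cbbccb, EZ)
  read c, top E: go to q_0, push ε → (q_0, bbccb, Z)
  read b, top Z: go to q_0, push EZ → (q_0, bccb, EZ)
  read b, top E: go to q_0, push E → (q_0, ccb, EZ)
  read c, top E: go to q_0, push ε → (q_0, cb, Z)
  read c, top Z: go to q_2, push Z → (q_2, b, Z)
  read b, top Z: go to q_1, push ε → (q_1, ε, ε)
All input consumed and the stack is empty.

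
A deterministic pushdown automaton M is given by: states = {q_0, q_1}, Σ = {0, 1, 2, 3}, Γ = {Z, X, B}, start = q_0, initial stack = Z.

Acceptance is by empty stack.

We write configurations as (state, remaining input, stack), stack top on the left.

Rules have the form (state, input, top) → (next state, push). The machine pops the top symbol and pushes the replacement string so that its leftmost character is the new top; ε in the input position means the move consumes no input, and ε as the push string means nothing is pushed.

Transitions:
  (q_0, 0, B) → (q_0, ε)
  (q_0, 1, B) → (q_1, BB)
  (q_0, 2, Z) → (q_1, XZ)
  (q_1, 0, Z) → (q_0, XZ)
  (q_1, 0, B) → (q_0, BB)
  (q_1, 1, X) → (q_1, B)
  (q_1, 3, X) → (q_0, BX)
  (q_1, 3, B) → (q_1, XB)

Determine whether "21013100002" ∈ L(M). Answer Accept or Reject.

(q_0, 21013100002, Z)
  read 2, top Z: go to q_1, push XZ → (q_1, 1013100002, XZ)
  read 1, top X: go to q_1, push B → (q_1, 013100002, BZ)
  read 0, top B: go to q_0, push BB → (q_0, 13100002, BBZ)
  read 1, top B: go to q_1, push BB → (q_1, 3100002, BBBZ)
  read 3, top B: go to q_1, push XB → (q_1, 100002, XBBBZ)
  read 1, top X: go to q_1, push B → (q_1, 00002, BBBBZ)
  read 0, top B: go to q_0, push BB → (q_0, 0002, BBBBBZ)
  read 0, top B: go to q_0, push ε → (q_0, 002, BBBBZ)
  read 0, top B: go to q_0, push ε → (q_0, 02, BBBZ)
  read 0, top B: go to q_0, push ε → (q_0, 2, BBZ)
No transition applies at (q_0, 2, BBZ); input not fully consumed.

Reject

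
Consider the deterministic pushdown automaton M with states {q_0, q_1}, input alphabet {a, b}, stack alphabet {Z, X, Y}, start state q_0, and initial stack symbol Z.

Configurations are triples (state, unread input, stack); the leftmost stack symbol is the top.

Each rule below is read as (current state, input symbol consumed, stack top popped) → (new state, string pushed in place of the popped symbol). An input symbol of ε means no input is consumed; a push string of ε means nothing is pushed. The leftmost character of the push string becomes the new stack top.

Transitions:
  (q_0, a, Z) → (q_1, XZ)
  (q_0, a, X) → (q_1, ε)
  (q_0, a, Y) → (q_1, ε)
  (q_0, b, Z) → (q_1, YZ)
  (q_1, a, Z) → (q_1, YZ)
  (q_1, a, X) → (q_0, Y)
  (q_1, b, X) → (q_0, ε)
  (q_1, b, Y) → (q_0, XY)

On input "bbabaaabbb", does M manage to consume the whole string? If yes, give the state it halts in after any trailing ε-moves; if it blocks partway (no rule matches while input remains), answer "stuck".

(q_0, bbabaaabbb, Z)
  read b, top Z: go to q_1, push YZ → (q_1, babaaabbb, YZ)
  read b, top Y: go to q_0, push XY → (q_0, abaaabbb, XYZ)
  read a, top X: go to q_1, push ε → (q_1, baaabbb, YZ)
  read b, top Y: go to q_0, push XY → (q_0, aaabbb, XYZ)
  read a, top X: go to q_1, push ε → (q_1, aabbb, YZ)
No transition for (q_1, a, top Y); M blocks with input aabbb remaining.

stuck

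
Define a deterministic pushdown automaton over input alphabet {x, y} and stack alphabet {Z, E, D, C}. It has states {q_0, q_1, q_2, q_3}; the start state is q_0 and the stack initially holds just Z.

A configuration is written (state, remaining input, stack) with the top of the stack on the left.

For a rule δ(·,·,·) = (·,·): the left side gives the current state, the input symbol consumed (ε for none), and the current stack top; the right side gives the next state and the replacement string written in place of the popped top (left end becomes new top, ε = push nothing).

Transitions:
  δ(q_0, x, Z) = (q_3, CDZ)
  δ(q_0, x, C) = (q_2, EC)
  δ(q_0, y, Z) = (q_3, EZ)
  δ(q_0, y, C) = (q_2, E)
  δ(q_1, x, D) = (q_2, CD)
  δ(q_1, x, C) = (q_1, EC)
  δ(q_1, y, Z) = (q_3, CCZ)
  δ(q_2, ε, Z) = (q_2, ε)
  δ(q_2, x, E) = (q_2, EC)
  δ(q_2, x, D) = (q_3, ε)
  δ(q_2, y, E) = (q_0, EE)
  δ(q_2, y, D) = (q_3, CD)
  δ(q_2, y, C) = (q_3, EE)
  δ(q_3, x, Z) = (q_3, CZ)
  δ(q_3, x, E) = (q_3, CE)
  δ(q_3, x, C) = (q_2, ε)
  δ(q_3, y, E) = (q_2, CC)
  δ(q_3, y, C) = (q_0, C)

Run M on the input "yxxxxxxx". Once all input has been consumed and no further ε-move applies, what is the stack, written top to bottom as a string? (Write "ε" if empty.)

(q_0, yxxxxxxx, Z)
  read y, top Z: go to q_3, push EZ → (q_3, xxxxxxx, EZ)
  read x, top E: go to q_3, push CE → (q_3, xxxxxx, CEZ)
  read x, top C: go to q_2, push ε → (q_2, xxxxx, EZ)
  read x, top E: go to q_2, push EC → (q_2, xxxx, ECZ)
  read x, top E: go to q_2, push EC → (q_2, xxx, ECCZ)
  read x, top E: go to q_2, push EC → (q_2, xx, ECCCZ)
  read x, top E: go to q_2, push EC → (q_2, x, ECCCCZ)
  read x, top E: go to q_2, push EC → (q_2, ε, ECCCCCZ)
All input consumed in state q_2 with stack ECCCCCZ.

ECCCCCZ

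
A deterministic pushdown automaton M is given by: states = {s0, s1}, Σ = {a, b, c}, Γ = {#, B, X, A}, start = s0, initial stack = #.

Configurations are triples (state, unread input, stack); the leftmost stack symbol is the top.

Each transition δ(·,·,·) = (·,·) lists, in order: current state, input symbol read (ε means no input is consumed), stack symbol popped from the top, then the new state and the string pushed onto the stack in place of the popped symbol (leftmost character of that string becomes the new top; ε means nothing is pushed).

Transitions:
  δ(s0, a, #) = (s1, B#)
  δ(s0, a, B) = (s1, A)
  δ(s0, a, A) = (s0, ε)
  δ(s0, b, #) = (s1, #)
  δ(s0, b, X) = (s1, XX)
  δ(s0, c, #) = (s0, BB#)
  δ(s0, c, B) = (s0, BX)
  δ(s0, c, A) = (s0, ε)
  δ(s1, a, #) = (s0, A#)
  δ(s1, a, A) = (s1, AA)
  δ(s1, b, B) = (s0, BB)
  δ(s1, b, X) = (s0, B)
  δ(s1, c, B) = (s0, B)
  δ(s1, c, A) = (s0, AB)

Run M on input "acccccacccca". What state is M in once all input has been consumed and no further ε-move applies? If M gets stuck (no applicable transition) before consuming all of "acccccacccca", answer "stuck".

s1

(s0, acccccacccca, #) ⊢ (s1, cccccacccca, B#) ⊢ (s0, ccccacccca, B#) ⊢ (s0, cccacccca, BX#) ⊢ (s0, ccacccca, BXX#) ⊢ (s0, cacccca, BXXX#) ⊢ (s0, acccca, BXXXX#) ⊢ (s1, cccca, AXXXX#) ⊢ (s0, ccca, ABXXXX#) ⊢ (s0, cca, BXXXX#) ⊢ (s0, ca, BXXXXX#) ⊢ (s0, a, BXXXXXX#) ⊢ (s1, ε, AXXXXXX#)
All input consumed; M is in state s1.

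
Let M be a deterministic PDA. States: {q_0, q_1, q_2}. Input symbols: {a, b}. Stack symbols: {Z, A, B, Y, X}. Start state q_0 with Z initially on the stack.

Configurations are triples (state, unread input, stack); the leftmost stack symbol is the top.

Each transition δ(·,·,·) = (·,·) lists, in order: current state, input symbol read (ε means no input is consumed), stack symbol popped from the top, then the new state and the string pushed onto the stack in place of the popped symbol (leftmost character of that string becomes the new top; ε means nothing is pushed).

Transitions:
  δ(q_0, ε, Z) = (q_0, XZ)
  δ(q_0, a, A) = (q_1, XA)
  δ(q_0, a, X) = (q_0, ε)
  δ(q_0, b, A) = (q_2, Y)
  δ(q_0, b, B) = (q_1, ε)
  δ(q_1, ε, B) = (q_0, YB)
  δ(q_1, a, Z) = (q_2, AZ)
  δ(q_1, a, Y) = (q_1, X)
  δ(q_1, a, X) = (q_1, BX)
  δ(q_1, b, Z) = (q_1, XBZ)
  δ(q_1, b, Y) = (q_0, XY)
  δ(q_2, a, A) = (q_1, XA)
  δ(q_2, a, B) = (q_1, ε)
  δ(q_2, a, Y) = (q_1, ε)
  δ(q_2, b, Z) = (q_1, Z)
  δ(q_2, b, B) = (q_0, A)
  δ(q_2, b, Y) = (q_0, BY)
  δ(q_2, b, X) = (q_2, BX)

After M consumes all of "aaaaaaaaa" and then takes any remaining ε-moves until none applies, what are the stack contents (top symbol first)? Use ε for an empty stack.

(q_0, aaaaaaaaa, Z)
  ε-move, top Z: go to q_0, push XZ → (q_0, aaaaaaaaa, XZ)
  read a, top X: go to q_0, push ε → (q_0, aaaaaaaa, Z)
  ε-move, top Z: go to q_0, push XZ → (q_0, aaaaaaaa, XZ)
  read a, top X: go to q_0, push ε → (q_0, aaaaaaa, Z)
  ε-move, top Z: go to q_0, push XZ → (q_0, aaaaaaa, XZ)
  read a, top X: go to q_0, push ε → (q_0, aaaaaa, Z)
  ε-move, top Z: go to q_0, push XZ → (q_0, aaaaaa, XZ)
  read a, top X: go to q_0, push ε → (q_0, aaaaa, Z)
  ε-move, top Z: go to q_0, push XZ → (q_0, aaaaa, XZ)
  read a, top X: go to q_0, push ε → (q_0, aaaa, Z)
  ε-move, top Z: go to q_0, push XZ → (q_0, aaaa, XZ)
  read a, top X: go to q_0, push ε → (q_0, aaa, Z)
  ε-move, top Z: go to q_0, push XZ → (q_0, aaa, XZ)
  read a, top X: go to q_0, push ε → (q_0, aa, Z)
  ε-move, top Z: go to q_0, push XZ → (q_0, aa, XZ)
  read a, top X: go to q_0, push ε → (q_0, a, Z)
  ε-move, top Z: go to q_0, push XZ → (q_0, a, XZ)
  read a, top X: go to q_0, push ε → (q_0, ε, Z)
  ε-move, top Z: go to q_0, push XZ → (q_0, ε, XZ)
All input consumed in state q_0 with stack XZ.

XZ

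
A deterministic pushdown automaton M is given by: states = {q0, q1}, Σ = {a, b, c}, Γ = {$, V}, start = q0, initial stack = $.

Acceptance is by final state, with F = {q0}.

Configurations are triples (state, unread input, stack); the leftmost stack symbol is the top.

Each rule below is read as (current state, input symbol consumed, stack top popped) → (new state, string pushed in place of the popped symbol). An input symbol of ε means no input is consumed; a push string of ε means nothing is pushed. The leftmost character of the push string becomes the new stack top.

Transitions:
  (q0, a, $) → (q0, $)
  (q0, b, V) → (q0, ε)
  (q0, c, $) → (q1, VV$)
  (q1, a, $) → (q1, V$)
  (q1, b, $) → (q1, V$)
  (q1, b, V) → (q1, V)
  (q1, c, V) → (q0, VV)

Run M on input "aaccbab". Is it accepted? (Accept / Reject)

Reject

(q0, aaccbab, $)
  read a, top $: go to q0, push $ → (q0, accbab, $)
  read a, top $: go to q0, push $ → (q0, ccbab, $)
  read c, top $: go to q1, push VV$ → (q1, cbab, VV$)
  read c, top V: go to q0, push VV → (q0, bab, VVV$)
  read b, top V: go to q0, push ε → (q0, ab, VV$)
No transition applies at (q0, ab, VV$); input not fully consumed.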